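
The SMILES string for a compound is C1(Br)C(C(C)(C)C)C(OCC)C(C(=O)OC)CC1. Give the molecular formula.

C14H25BrO3

Atom tally by fragment:
  cyclohexane ring core → C:6 H:12
  (− 4 ring H displaced by substituents)
  + Br → Br:1
  + C(CH3)3 → C:4 H:9
  + OC2H5 → C:2 H:5 O:1
  + COOCH3 → C:2 H:3 O:2
Element totals:
  C: 14
  H: 25
  Br: 1
  O: 3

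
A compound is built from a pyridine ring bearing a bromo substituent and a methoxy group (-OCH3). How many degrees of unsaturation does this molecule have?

Atom tally by fragment:
  pyridine ring core → C:5 H:5 N:1
  (− 2 ring H displaced by substituents)
  + Br → Br:1
  + OCH3 → C:1 H:3 O:1
Element totals:
  C: 6
  H: 6
  Br: 1
  N: 1
  O: 1
Molecular formula: C6H6BrNO.
DoU = (2C + 2 + N − H − X) / 2 = (2·6 + 2 + 1 − 6 − 1) / 2 = 4.

4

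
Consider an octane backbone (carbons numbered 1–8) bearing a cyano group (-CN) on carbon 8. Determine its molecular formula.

Atom tally by fragment:
  CH3 → C:1 H:3
  CH2 → C:1 H:2
  CH2 → C:1 H:2
  CH2 → C:1 H:2
  CH2 → C:1 H:2
  CH2 → C:1 H:2
  CH2 → C:1 H:2
  CH2CN → C:2 H:2 N:1
Element totals:
  C: 9
  H: 17
  N: 1

C9H17N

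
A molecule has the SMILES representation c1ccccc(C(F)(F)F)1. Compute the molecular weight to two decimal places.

Atom tally by fragment:
  benzene ring core → C:6 H:6
  (− 1 ring H displaced by substituents)
  + CF3 → C:1 F:3
Element totals:
  C: 7
  H: 5
  F: 3
Molecular formula: C7H5F3.
  M = 7(12.011) + 5(1.008) + 3(18.998)
    = 84.077 + 5.040 + 56.994 = 146.111

146.11 g/mol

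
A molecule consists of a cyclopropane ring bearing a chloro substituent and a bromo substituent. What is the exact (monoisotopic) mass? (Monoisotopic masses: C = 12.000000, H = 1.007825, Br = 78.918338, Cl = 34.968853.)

153.9185

Atom tally by fragment:
  cyclopropane ring core → C:3 H:6
  (− 2 ring H displaced by substituents)
  + Cl → Cl:1
  + Br → Br:1
Element totals:
  C: 3
  H: 4
  Br: 1
  Cl: 1
Molecular formula: C3H4BrCl.
  M = 3(12.0) + 4(1.007825) + 78.918338 + 34.968853
    = 36.000000 + 4.031300 + 78.918338 + 34.968853 = 153.918491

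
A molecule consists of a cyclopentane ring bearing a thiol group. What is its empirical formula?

C5H10S

Atom tally by fragment:
  cyclopentane ring core → C:5 H:10
  (− 1 ring H displaced by substituents)
  + SH → S:1 H:1
Element totals:
  C: 5
  H: 10
  S: 1
Molecular formula: C5H10S.
gcd of subscripts (5, 10, 1) = 1, so the empirical formula equals the molecular formula.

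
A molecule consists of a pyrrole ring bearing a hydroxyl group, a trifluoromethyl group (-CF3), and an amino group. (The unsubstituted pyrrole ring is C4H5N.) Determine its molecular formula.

Atom tally by fragment:
  pyrrole ring core → C:4 H:5 N:1
  (− 3 ring H displaced by substituents)
  + OH → O:1 H:1
  + CF3 → C:1 F:3
  + NH2 → N:1 H:2
Element totals:
  C: 5
  H: 5
  F: 3
  N: 2
  O: 1

C5H5F3N2O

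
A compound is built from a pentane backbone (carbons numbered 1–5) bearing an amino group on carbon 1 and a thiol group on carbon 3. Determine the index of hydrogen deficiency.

0

Atom tally by fragment:
  H2NCH2 → C:1 H:4 N:1
  CH2 → C:1 H:2
  CH(SH) → C:1 H:2 S:1
  CH2 → C:1 H:2
  CH3 → C:1 H:3
Element totals:
  C: 5
  H: 13
  N: 1
  S: 1
Molecular formula: C5H13NS.
DoU = (2C + 2 + N − H − X) / 2 = (2·5 + 2 + 1 − 13 − 0) / 2 = 0.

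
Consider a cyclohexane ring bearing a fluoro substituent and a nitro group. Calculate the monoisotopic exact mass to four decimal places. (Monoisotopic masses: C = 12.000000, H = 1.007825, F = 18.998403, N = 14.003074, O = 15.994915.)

147.0696

Atom tally by fragment:
  cyclohexane ring core → C:6 H:12
  (− 2 ring H displaced by substituents)
  + F → F:1
  + NO2 → N:1 O:2
Element totals:
  C: 6
  H: 10
  F: 1
  N: 1
  O: 2
Molecular formula: C6H10FNO2.
  M = 6(12.0) + 10(1.007825) + 18.998403 + 14.003074 + 2(15.994915)
    = 72.000000 + 10.078250 + 18.998403 + 14.003074 + 31.989830 = 147.069557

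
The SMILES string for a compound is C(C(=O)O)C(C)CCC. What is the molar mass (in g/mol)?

Atom tally by fragment:
  HOOCCH2 → C:2 H:3 O:2
  CH(CH3) → C:2 H:4
  CH2 → C:1 H:2
  CH2 → C:1 H:2
  CH3 → C:1 H:3
Element totals:
  C: 7
  H: 14
  O: 2
Molecular formula: C7H14O2.
  M = 7(12.011) + 14(1.008) + 2(15.999)
    = 84.077 + 14.112 + 31.998 = 130.187

130.19 g/mol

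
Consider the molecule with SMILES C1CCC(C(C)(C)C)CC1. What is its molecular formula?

C10H20

Atom tally by fragment:
  cyclohexane ring core → C:6 H:12
  (− 1 ring H displaced by substituents)
  + C(CH3)3 → C:4 H:9
Element totals:
  C: 10
  H: 20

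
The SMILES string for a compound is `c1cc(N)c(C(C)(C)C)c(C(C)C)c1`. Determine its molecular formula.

Atom tally by fragment:
  benzene ring core → C:6 H:6
  (− 3 ring H displaced by substituents)
  + NH2 → N:1 H:2
  + C(CH3)3 → C:4 H:9
  + CH(CH3)2 → C:3 H:7
Element totals:
  C: 13
  H: 21
  N: 1

C13H21N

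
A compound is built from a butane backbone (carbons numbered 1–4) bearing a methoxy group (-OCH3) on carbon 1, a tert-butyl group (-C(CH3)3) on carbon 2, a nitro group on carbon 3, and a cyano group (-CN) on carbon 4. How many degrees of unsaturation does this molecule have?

Atom tally by fragment:
  CH3OCH2 → C:2 H:5 O:1
  CH(C(CH3)3) → C:5 H:10
  CH(NO2) → C:1 H:1 N:1 O:2
  CH2CN → C:2 H:2 N:1
Element totals:
  C: 10
  H: 18
  N: 2
  O: 3
Molecular formula: C10H18N2O3.
DoU = (2C + 2 + N − H − X) / 2 = (2·10 + 2 + 2 − 18 − 0) / 2 = 3.

3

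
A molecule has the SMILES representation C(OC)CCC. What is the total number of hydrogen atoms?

12

Atom tally by fragment:
  CH3OCH2 → C:2 H:5 O:1
  CH2 → C:1 H:2
  CH2 → C:1 H:2
  CH3 → C:1 H:3
Element totals:
  C: 5
  H: 12
  O: 1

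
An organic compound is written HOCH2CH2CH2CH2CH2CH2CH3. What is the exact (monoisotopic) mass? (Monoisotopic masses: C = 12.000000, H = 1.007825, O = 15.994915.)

Atom tally by fragment:
  HOCH2 → C:1 H:3 O:1
  CH2 → C:1 H:2
  CH2 → C:1 H:2
  CH2 → C:1 H:2
  CH2 → C:1 H:2
  CH2 → C:1 H:2
  CH3 → C:1 H:3
Element totals:
  C: 7
  H: 16
  O: 1
Molecular formula: C7H16O.
  M = 7(12.0) + 16(1.007825) + 15.994915
    = 84.000000 + 16.125200 + 15.994915 = 116.120115

116.1201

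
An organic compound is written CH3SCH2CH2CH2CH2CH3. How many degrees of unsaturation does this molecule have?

Element totals:
  C: 6
  H: 14
  S: 1
Molecular formula: C6H14S.
DoU = (2C + 2 + N − H − X) / 2 = (2·6 + 2 + 0 − 14 − 0) / 2 = 0.

0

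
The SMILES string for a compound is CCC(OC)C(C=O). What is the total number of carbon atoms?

6

Atom tally by fragment:
  CH3 → C:1 H:3
  CH2 → C:1 H:2
  CH(OCH3) → C:2 H:4 O:1
  CH2CHO → C:2 H:3 O:1
Element totals:
  C: 6
  H: 12
  O: 2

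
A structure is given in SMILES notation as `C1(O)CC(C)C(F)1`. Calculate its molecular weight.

104.12 g/mol

Atom tally by fragment:
  cyclobutane ring core → C:4 H:8
  (− 3 ring H displaced by substituents)
  + OH → O:1 H:1
  + CH3 → C:1 H:3
  + F → F:1
Element totals:
  C: 5
  H: 9
  F: 1
  O: 1
Molecular formula: C5H9FO.
  M = 5(12.011) + 9(1.008) + 18.998 + 15.999
    = 60.055 + 9.072 + 18.998 + 15.999 = 104.124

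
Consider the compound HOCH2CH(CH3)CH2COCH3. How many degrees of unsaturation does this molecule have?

1

Atom tally by fragment:
  HOCH2 → C:1 H:3 O:1
  CH(CH3) → C:2 H:4
  CH2COCH3 → C:3 H:5 O:1
Element totals:
  C: 6
  H: 12
  O: 2
Molecular formula: C6H12O2.
DoU = (2C + 2 + N − H − X) / 2 = (2·6 + 2 + 0 − 12 − 0) / 2 = 1.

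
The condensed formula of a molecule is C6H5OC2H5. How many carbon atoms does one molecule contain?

8

Atom tally by fragment:
  benzene ring core → C:6 H:6
  (− 1 ring H displaced by substituents)
  + OC2H5 → C:2 H:5 O:1
Element totals:
  C: 8
  H: 10
  O: 1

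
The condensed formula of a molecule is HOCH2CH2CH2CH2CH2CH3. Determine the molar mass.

Atom tally by fragment:
  HOCH2CH2 → C:2 H:5 O:1
  CH2 → C:1 H:2
  CH2 → C:1 H:2
  CH2 → C:1 H:2
  CH3 → C:1 H:3
Element totals:
  C: 6
  H: 14
  O: 1
Molecular formula: C6H14O.
  M = 6(12.011) + 14(1.008) + 15.999
    = 72.066 + 14.112 + 15.999 = 102.177

102.18 g/mol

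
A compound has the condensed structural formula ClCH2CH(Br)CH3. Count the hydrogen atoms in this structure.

6

Atom tally by fragment:
  ClCH2 → C:1 H:2 Cl:1
  CH(Br) → C:1 H:1 Br:1
  CH3 → C:1 H:3
Element totals:
  C: 3
  H: 6
  Br: 1
  Cl: 1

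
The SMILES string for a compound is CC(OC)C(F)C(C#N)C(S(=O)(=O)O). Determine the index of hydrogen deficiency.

Atom tally by fragment:
  CH3 → C:1 H:3
  CH(OCH3) → C:2 H:4 O:1
  CH(F) → C:1 H:1 F:1
  CH(CN) → C:2 H:1 N:1
  CH2SO3H → C:1 H:3 S:1 O:3
Element totals:
  C: 7
  H: 12
  F: 1
  N: 1
  O: 4
  S: 1
Molecular formula: C7H12FNO4S.
DoU = (2C + 2 + N − H − X) / 2 = (2·7 + 2 + 1 − 12 − 1) / 2 = 2.

2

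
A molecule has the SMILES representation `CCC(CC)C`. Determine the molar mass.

86.18 g/mol

Atom tally by fragment:
  CH3 → C:1 H:3
  CH2 → C:1 H:2
  CH(C2H5) → C:3 H:6
  CH3 → C:1 H:3
Element totals:
  C: 6
  H: 14
Molecular formula: C6H14.
  M = 6(12.011) + 14(1.008)
    = 72.066 + 14.112 = 86.178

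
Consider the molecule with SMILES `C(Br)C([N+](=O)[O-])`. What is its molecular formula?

C2H4BrNO2

Atom tally by fragment:
  BrCH2 → C:1 H:2 Br:1
  CH2NO2 → C:1 H:2 N:1 O:2
Element totals:
  C: 2
  H: 4
  Br: 1
  N: 1
  O: 2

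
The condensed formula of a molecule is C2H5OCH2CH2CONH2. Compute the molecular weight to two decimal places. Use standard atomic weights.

117.15 g/mol

Atom tally by fragment:
  C2H5OCH2 → C:3 H:7 O:1
  CH2CONH2 → C:2 H:4 O:1 N:1
Element totals:
  C: 5
  H: 11
  N: 1
  O: 2
Molecular formula: C5H11NO2.
  M = 5(12.011) + 11(1.008) + 14.007 + 2(15.999)
    = 60.055 + 11.088 + 14.007 + 31.998 = 117.148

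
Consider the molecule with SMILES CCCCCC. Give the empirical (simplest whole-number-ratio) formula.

C3H7

Atom tally by fragment:
  CH3 → C:1 H:3
  CH2 → C:1 H:2
  CH2 → C:1 H:2
  CH2 → C:1 H:2
  CH2 → C:1 H:2
  CH3 → C:1 H:3
Element totals:
  C: 6
  H: 14
Molecular formula: C6H14.
gcd of subscripts = 2; dividing each by 2:
  C: 6/2 = 3
  H: 14/2 = 7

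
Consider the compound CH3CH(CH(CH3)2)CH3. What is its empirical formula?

C3H7

Atom tally by fragment:
  CH3 → C:1 H:3
  CH(CH(CH3)2) → C:4 H:8
  CH3 → C:1 H:3
Element totals:
  C: 6
  H: 14
Molecular formula: C6H14.
gcd of subscripts = 2; dividing each by 2:
  C: 6/2 = 3
  H: 14/2 = 7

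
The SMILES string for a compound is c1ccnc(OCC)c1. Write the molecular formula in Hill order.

Atom tally by fragment:
  pyridine ring core → C:5 H:5 N:1
  (− 1 ring H displaced by substituents)
  + OC2H5 → C:2 H:5 O:1
Element totals:
  C: 7
  H: 9
  N: 1
  O: 1

C7H9NO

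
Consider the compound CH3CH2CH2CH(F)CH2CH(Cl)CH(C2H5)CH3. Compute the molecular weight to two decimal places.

194.72 g/mol

Atom tally by fragment:
  CH3 → C:1 H:3
  CH2 → C:1 H:2
  CH2 → C:1 H:2
  CH(F) → C:1 H:1 F:1
  CH2 → C:1 H:2
  CH(Cl) → C:1 H:1 Cl:1
  CH(C2H5) → C:3 H:6
  CH3 → C:1 H:3
Element totals:
  C: 10
  H: 20
  Cl: 1
  F: 1
Molecular formula: C10H20ClF.
  M = 10(12.011) + 20(1.008) + 35.45 + 18.998
    = 120.110 + 20.160 + 35.450 + 18.998 = 194.718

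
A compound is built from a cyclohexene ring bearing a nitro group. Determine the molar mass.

Atom tally by fragment:
  cyclohexene ring core → C:6 H:10
  (− 1 ring H displaced by substituents)
  + NO2 → N:1 O:2
Element totals:
  C: 6
  H: 9
  N: 1
  O: 2
Molecular formula: C6H9NO2.
  M = 6(12.011) + 9(1.008) + 14.007 + 2(15.999)
    = 72.066 + 9.072 + 14.007 + 31.998 = 127.143

127.14 g/mol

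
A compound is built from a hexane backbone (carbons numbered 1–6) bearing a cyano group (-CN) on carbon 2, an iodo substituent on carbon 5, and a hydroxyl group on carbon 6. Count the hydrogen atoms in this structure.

Atom tally by fragment:
  CH3 → C:1 H:3
  CH(CN) → C:2 H:1 N:1
  CH2 → C:1 H:2
  CH2 → C:1 H:2
  CH(I) → C:1 H:1 I:1
  CH2OH → C:1 H:3 O:1
Element totals:
  C: 7
  H: 12
  I: 1
  N: 1
  O: 1

12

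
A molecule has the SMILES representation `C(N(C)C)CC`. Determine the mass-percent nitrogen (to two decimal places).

16.07%

Atom tally by fragment:
  (CH3)2NCH2 → C:3 H:8 N:1
  CH2 → C:1 H:2
  CH3 → C:1 H:3
Element totals:
  C: 5
  H: 13
  N: 1
Molecular formula: C5H13N.
Molar mass = 87.166 g/mol.
Mass from N: 1 × 14.007 = 14.007 g/mol.
%N = 14.007 / 87.166 × 100 = 16.07%.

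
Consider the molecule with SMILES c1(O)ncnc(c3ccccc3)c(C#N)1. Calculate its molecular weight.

197.20 g/mol

Atom tally by fragment:
  pyrimidine ring core → C:4 H:4 N:2
  (− 3 ring H displaced by substituents)
  + OH → O:1 H:1
  + C6H5 → C:6 H:5
  + CN → C:1 N:1
Element totals:
  C: 11
  H: 7
  N: 3
  O: 1
Molecular formula: C11H7N3O.
  M = 11(12.011) + 7(1.008) + 3(14.007) + 15.999
    = 132.121 + 7.056 + 42.021 + 15.999 = 197.197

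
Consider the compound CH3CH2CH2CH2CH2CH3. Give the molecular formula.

C6H14

Element totals:
  C: 6
  H: 14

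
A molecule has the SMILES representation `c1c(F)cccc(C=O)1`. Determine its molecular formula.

Atom tally by fragment:
  benzene ring core → C:6 H:6
  (− 2 ring H displaced by substituents)
  + F → F:1
  + CHO → C:1 H:1 O:1
Element totals:
  C: 7
  H: 5
  F: 1
  O: 1

C7H5FO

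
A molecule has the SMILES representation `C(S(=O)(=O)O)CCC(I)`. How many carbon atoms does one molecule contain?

4

Atom tally by fragment:
  HO3SCH2 → C:1 H:3 S:1 O:3
  CH2 → C:1 H:2
  CH2 → C:1 H:2
  CH2I → C:1 H:2 I:1
Element totals:
  C: 4
  H: 9
  I: 1
  O: 3
  S: 1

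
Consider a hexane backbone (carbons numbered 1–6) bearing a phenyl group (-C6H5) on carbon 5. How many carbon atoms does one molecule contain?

12

Atom tally by fragment:
  CH3 → C:1 H:3
  CH2 → C:1 H:2
  CH2 → C:1 H:2
  CH2 → C:1 H:2
  CH(C6H5) → C:7 H:6
  CH3 → C:1 H:3
Element totals:
  C: 12
  H: 18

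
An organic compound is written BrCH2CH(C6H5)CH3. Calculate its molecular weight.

Atom tally by fragment:
  BrCH2 → C:1 H:2 Br:1
  CH(C6H5) → C:7 H:6
  CH3 → C:1 H:3
Element totals:
  C: 9
  H: 11
  Br: 1
Molecular formula: C9H11Br.
  M = 9(12.011) + 11(1.008) + 79.904
    = 108.099 + 11.088 + 79.904 = 199.091

199.09 g/mol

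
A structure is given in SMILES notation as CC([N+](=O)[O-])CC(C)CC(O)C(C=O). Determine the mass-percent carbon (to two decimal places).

Atom tally by fragment:
  CH3 → C:1 H:3
  CH(NO2) → C:1 H:1 N:1 O:2
  CH2 → C:1 H:2
  CH(CH3) → C:2 H:4
  CH2 → C:1 H:2
  CH(OH) → C:1 H:2 O:1
  CH2CHO → C:2 H:3 O:1
Element totals:
  C: 9
  H: 17
  N: 1
  O: 4
Molecular formula: C9H17NO4.
Molar mass = 203.238 g/mol.
Mass from C: 9 × 12.011 = 108.099 g/mol.
%C = 108.099 / 203.238 × 100 = 53.19%.

53.19%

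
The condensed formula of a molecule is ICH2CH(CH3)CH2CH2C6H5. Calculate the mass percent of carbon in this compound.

Element totals:
  C: 11
  H: 15
  I: 1
Molecular formula: C11H15I.
Molar mass = 274.145 g/mol.
Mass from C: 11 × 12.011 = 132.121 g/mol.
%C = 132.121 / 274.145 × 100 = 48.19%.

48.19%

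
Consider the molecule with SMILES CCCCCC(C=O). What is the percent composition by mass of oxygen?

Atom tally by fragment:
  CH3 → C:1 H:3
  CH2 → C:1 H:2
  CH2 → C:1 H:2
  CH2 → C:1 H:2
  CH2 → C:1 H:2
  CH2CHO → C:2 H:3 O:1
Element totals:
  C: 7
  H: 14
  O: 1
Molecular formula: C7H14O.
Molar mass = 114.188 g/mol.
Mass from O: 1 × 15.999 = 15.999 g/mol.
%O = 15.999 / 114.188 × 100 = 14.01%.

14.01%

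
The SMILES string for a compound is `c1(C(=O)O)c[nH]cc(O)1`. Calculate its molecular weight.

127.10 g/mol

Atom tally by fragment:
  pyrrole ring core → C:4 H:5 N:1
  (− 2 ring H displaced by substituents)
  + COOH → C:1 H:1 O:2
  + OH → O:1 H:1
Element totals:
  C: 5
  H: 5
  N: 1
  O: 3
Molecular formula: C5H5NO3.
  M = 5(12.011) + 5(1.008) + 14.007 + 3(15.999)
    = 60.055 + 5.040 + 14.007 + 47.997 = 127.099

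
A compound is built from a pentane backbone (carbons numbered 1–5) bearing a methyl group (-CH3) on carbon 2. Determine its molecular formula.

Atom tally by fragment:
  CH3 → C:1 H:3
  CH(CH3) → C:2 H:4
  CH2 → C:1 H:2
  CH2 → C:1 H:2
  CH3 → C:1 H:3
Element totals:
  C: 6
  H: 14

C6H14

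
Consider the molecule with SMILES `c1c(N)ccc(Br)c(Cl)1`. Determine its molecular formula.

C6H5BrClN

Atom tally by fragment:
  benzene ring core → C:6 H:6
  (− 3 ring H displaced by substituents)
  + NH2 → N:1 H:2
  + Br → Br:1
  + Cl → Cl:1
Element totals:
  C: 6
  H: 5
  Br: 1
  Cl: 1
  N: 1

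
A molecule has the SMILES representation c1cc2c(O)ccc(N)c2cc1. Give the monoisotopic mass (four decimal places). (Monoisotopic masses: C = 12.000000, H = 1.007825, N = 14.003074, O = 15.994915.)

Atom tally by fragment:
  naphthalene ring system core → C:10 H:8
  (− 2 ring H displaced by substituents)
  + OH → O:1 H:1
  + NH2 → N:1 H:2
Element totals:
  C: 10
  H: 9
  N: 1
  O: 1
Molecular formula: C10H9NO.
  M = 10(12.0) + 9(1.007825) + 14.003074 + 15.994915
    = 120.000000 + 9.070425 + 14.003074 + 15.994915 = 159.068414

159.0684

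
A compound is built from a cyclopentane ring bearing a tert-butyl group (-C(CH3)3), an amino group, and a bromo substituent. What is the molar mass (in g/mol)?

220.15 g/mol

Atom tally by fragment:
  cyclopentane ring core → C:5 H:10
  (− 3 ring H displaced by substituents)
  + C(CH3)3 → C:4 H:9
  + NH2 → N:1 H:2
  + Br → Br:1
Element totals:
  C: 9
  H: 18
  Br: 1
  N: 1
Molecular formula: C9H18BrN.
  M = 9(12.011) + 18(1.008) + 79.904 + 14.007
    = 108.099 + 18.144 + 79.904 + 14.007 = 220.154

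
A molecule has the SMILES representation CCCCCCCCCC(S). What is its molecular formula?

Atom tally by fragment:
  CH3 → C:1 H:3
  CH2 → C:1 H:2
  CH2 → C:1 H:2
  CH2 → C:1 H:2
  CH2 → C:1 H:2
  CH2 → C:1 H:2
  CH2 → C:1 H:2
  CH2 → C:1 H:2
  CH2 → C:1 H:2
  CH2SH → C:1 H:3 S:1
Element totals:
  C: 10
  H: 22
  S: 1

C10H22S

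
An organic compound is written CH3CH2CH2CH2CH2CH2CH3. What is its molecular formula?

Atom tally by fragment:
  CH3 → C:1 H:3
  CH2 → C:1 H:2
  CH2 → C:1 H:2
  CH2 → C:1 H:2
  CH2 → C:1 H:2
  CH2 → C:1 H:2
  CH3 → C:1 H:3
Element totals:
  C: 7
  H: 16

C7H16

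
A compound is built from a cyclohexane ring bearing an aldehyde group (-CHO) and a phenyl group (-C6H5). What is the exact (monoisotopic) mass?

188.1201

Atom tally by fragment:
  cyclohexane ring core → C:6 H:12
  (− 2 ring H displaced by substituents)
  + CHO → C:1 H:1 O:1
  + C6H5 → C:6 H:5
Element totals:
  C: 13
  H: 16
  O: 1
Molecular formula: C13H16O.
  M = 13(12.0) + 16(1.007825) + 15.994915
    = 156.000000 + 16.125200 + 15.994915 = 188.120115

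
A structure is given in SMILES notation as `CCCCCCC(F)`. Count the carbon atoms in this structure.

7

Atom tally by fragment:
  CH3 → C:1 H:3
  CH2 → C:1 H:2
  CH2 → C:1 H:2
  CH2 → C:1 H:2
  CH2 → C:1 H:2
  CH2 → C:1 H:2
  CH2F → C:1 H:2 F:1
Element totals:
  C: 7
  H: 15
  F: 1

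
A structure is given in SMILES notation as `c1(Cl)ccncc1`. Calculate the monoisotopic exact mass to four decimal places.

113.0032

Atom tally by fragment:
  pyridine ring core → C:5 H:5 N:1
  (− 1 ring H displaced by substituents)
  + Cl → Cl:1
Element totals:
  C: 5
  H: 4
  Cl: 1
  N: 1
Molecular formula: C5H4ClN.
  M = 5(12.0) + 4(1.007825) + 34.968853 + 14.003074
    = 60.000000 + 4.031300 + 34.968853 + 14.003074 = 113.003227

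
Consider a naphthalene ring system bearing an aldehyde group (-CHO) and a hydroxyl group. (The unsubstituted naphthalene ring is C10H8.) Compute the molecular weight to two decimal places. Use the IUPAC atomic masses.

172.18 g/mol

Atom tally by fragment:
  naphthalene ring system core → C:10 H:8
  (− 2 ring H displaced by substituents)
  + CHO → C:1 H:1 O:1
  + OH → O:1 H:1
Element totals:
  C: 11
  H: 8
  O: 2
Molecular formula: C11H8O2.
  M = 11(12.011) + 8(1.008) + 2(15.999)
    = 132.121 + 8.064 + 31.998 = 172.183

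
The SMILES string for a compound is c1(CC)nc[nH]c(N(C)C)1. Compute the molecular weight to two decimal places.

Atom tally by fragment:
  imidazole ring core → C:3 H:4 N:2
  (− 2 ring H displaced by substituents)
  + C2H5 → C:2 H:5
  + N(CH3)2 → N:1 C:2 H:6
Element totals:
  C: 7
  H: 13
  N: 3
Molecular formula: C7H13N3.
  M = 7(12.011) + 13(1.008) + 3(14.007)
    = 84.077 + 13.104 + 42.021 = 139.202

139.20 g/mol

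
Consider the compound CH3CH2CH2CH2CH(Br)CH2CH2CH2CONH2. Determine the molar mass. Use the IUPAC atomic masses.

Atom tally by fragment:
  CH3 → C:1 H:3
  CH2 → C:1 H:2
  CH2 → C:1 H:2
  CH2 → C:1 H:2
  CH(Br) → C:1 H:1 Br:1
  CH2 → C:1 H:2
  CH2 → C:1 H:2
  CH2CONH2 → C:2 H:4 O:1 N:1
Element totals:
  C: 9
  H: 18
  Br: 1
  N: 1
  O: 1
Molecular formula: C9H18BrNO.
  M = 9(12.011) + 18(1.008) + 79.904 + 14.007 + 15.999
    = 108.099 + 18.144 + 79.904 + 14.007 + 15.999 = 236.153

236.15 g/mol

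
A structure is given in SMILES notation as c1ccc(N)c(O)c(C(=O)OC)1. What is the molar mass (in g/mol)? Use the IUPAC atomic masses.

167.16 g/mol

Atom tally by fragment:
  benzene ring core → C:6 H:6
  (− 3 ring H displaced by substituents)
  + NH2 → N:1 H:2
  + OH → O:1 H:1
  + COOCH3 → C:2 H:3 O:2
Element totals:
  C: 8
  H: 9
  N: 1
  O: 3
Molecular formula: C8H9NO3.
  M = 8(12.011) + 9(1.008) + 14.007 + 3(15.999)
    = 96.088 + 9.072 + 14.007 + 47.997 = 167.164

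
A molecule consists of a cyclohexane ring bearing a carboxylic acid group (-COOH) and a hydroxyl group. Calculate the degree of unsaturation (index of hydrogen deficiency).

2

Atom tally by fragment:
  cyclohexane ring core → C:6 H:12
  (− 2 ring H displaced by substituents)
  + COOH → C:1 H:1 O:2
  + OH → O:1 H:1
Element totals:
  C: 7
  H: 12
  O: 3
Molecular formula: C7H12O3.
DoU = (2C + 2 + N − H − X) / 2 = (2·7 + 2 + 0 − 12 − 0) / 2 = 2.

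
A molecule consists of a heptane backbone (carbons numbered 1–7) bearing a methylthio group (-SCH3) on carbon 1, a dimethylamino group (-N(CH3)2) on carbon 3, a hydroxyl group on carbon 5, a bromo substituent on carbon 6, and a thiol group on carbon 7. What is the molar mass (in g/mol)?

316.32 g/mol

Atom tally by fragment:
  CH3SCH2 → C:2 H:5 S:1
  CH2 → C:1 H:2
  CH(N(CH3)2) → C:3 H:7 N:1
  CH2 → C:1 H:2
  CH(OH) → C:1 H:2 O:1
  CH(Br) → C:1 H:1 Br:1
  CH2SH → C:1 H:3 S:1
Element totals:
  C: 10
  H: 22
  Br: 1
  N: 1
  O: 1
  S: 2
Molecular formula: C10H22BrNOS2.
  M = 10(12.011) + 22(1.008) + 79.904 + 14.007 + 15.999 + 2(32.06)
    = 120.110 + 22.176 + 79.904 + 14.007 + 15.999 + 64.120 = 316.316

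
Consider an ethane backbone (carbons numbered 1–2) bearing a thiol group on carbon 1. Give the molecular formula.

C2H6S

Atom tally by fragment:
  HSCH2 → C:1 H:3 S:1
  CH3 → C:1 H:3
Element totals:
  C: 2
  H: 6
  S: 1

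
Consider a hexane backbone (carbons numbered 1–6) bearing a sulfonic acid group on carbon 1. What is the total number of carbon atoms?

6

Atom tally by fragment:
  HO3SCH2 → C:1 H:3 S:1 O:3
  CH2 → C:1 H:2
  CH2 → C:1 H:2
  CH2 → C:1 H:2
  CH2 → C:1 H:2
  CH3 → C:1 H:3
Element totals:
  C: 6
  H: 14
  O: 3
  S: 1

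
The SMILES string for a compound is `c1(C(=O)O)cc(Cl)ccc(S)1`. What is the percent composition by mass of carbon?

Atom tally by fragment:
  benzene ring core → C:6 H:6
  (− 3 ring H displaced by substituents)
  + COOH → C:1 H:1 O:2
  + Cl → Cl:1
  + SH → S:1 H:1
Element totals:
  C: 7
  H: 5
  Cl: 1
  O: 2
  S: 1
Molecular formula: C7H5ClO2S.
Molar mass = 188.625 g/mol.
Mass from C: 7 × 12.011 = 84.077 g/mol.
%C = 84.077 / 188.625 × 100 = 44.57%.

44.57%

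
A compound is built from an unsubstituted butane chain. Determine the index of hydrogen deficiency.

Atom tally by fragment:
  CH3 → C:1 H:3
  CH2 → C:1 H:2
  CH2 → C:1 H:2
  CH3 → C:1 H:3
Element totals:
  C: 4
  H: 10
Molecular formula: C4H10.
DoU = (2C + 2 + N − H − X) / 2 = (2·4 + 2 + 0 − 10 − 0) / 2 = 0.

0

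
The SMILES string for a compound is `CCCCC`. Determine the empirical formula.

Atom tally by fragment:
  CH3 → C:1 H:3
  CH2 → C:1 H:2
  CH2 → C:1 H:2
  CH2 → C:1 H:2
  CH3 → C:1 H:3
Element totals:
  C: 5
  H: 12
Molecular formula: C5H12.
gcd of subscripts (5, 12) = 1, so the empirical formula equals the molecular formula.

C5H12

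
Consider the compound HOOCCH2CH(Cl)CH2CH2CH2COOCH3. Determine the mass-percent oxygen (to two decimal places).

Atom tally by fragment:
  HOOCCH2 → C:2 H:3 O:2
  CH(Cl) → C:1 H:1 Cl:1
  CH2 → C:1 H:2
  CH2 → C:1 H:2
  CH2COOCH3 → C:3 H:5 O:2
Element totals:
  C: 8
  H: 13
  Cl: 1
  O: 4
Molecular formula: C8H13ClO4.
Molar mass = 208.638 g/mol.
Mass from O: 4 × 15.999 = 63.996 g/mol.
%O = 63.996 / 208.638 × 100 = 30.67%.

30.67%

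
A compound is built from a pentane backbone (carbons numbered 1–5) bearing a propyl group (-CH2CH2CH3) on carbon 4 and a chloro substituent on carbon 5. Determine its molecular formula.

C8H17Cl

Atom tally by fragment:
  CH3 → C:1 H:3
  CH2 → C:1 H:2
  CH2 → C:1 H:2
  CH(CH2CH2CH3) → C:4 H:8
  CH2Cl → C:1 H:2 Cl:1
Element totals:
  C: 8
  H: 17
  Cl: 1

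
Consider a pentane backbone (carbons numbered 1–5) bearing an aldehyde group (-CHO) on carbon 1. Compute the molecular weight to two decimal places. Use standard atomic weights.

Atom tally by fragment:
  OHCCH2 → C:2 H:3 O:1
  CH2 → C:1 H:2
  CH2 → C:1 H:2
  CH2 → C:1 H:2
  CH3 → C:1 H:3
Element totals:
  C: 6
  H: 12
  O: 1
Molecular formula: C6H12O.
  M = 6(12.011) + 12(1.008) + 15.999
    = 72.066 + 12.096 + 15.999 = 100.161

100.16 g/mol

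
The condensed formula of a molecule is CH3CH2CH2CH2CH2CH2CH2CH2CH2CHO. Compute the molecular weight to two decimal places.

Atom tally by fragment:
  CH3 → C:1 H:3
  CH2 → C:1 H:2
  CH2 → C:1 H:2
  CH2 → C:1 H:2
  CH2 → C:1 H:2
  CH2 → C:1 H:2
  CH2 → C:1 H:2
  CH2 → C:1 H:2
  CH2CHO → C:2 H:3 O:1
Element totals:
  C: 10
  H: 20
  O: 1
Molecular formula: C10H20O.
  M = 10(12.011) + 20(1.008) + 15.999
    = 120.110 + 20.160 + 15.999 = 156.269

156.27 g/mol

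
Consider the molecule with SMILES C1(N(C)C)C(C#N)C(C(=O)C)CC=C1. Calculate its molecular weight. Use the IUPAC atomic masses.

192.26 g/mol

Atom tally by fragment:
  cyclohexene ring core → C:6 H:10
  (− 3 ring H displaced by substituents)
  + N(CH3)2 → N:1 C:2 H:6
  + CN → C:1 N:1
  + COCH3 → C:2 H:3 O:1
Element totals:
  C: 11
  H: 16
  N: 2
  O: 1
Molecular formula: C11H16N2O.
  M = 11(12.011) + 16(1.008) + 2(14.007) + 15.999
    = 132.121 + 16.128 + 28.014 + 15.999 = 192.262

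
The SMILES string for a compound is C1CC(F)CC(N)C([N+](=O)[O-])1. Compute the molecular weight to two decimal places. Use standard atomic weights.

162.16 g/mol

Atom tally by fragment:
  cyclohexane ring core → C:6 H:12
  (− 3 ring H displaced by substituents)
  + F → F:1
  + NH2 → N:1 H:2
  + NO2 → N:1 O:2
Element totals:
  C: 6
  H: 11
  F: 1
  N: 2
  O: 2
Molecular formula: C6H11FN2O2.
  M = 6(12.011) + 11(1.008) + 18.998 + 2(14.007) + 2(15.999)
    = 72.066 + 11.088 + 18.998 + 28.014 + 31.998 = 162.164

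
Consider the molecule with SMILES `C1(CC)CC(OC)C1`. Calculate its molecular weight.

114.19 g/mol

Atom tally by fragment:
  cyclobutane ring core → C:4 H:8
  (− 2 ring H displaced by substituents)
  + C2H5 → C:2 H:5
  + OCH3 → C:1 H:3 O:1
Element totals:
  C: 7
  H: 14
  O: 1
Molecular formula: C7H14O.
  M = 7(12.011) + 14(1.008) + 15.999
    = 84.077 + 14.112 + 15.999 = 114.188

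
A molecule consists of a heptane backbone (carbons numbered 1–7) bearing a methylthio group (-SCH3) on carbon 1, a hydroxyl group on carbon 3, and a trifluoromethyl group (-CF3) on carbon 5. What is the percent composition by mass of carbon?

Atom tally by fragment:
  CH3SCH2 → C:2 H:5 S:1
  CH2 → C:1 H:2
  CH(OH) → C:1 H:2 O:1
  CH2 → C:1 H:2
  CH(CF3) → C:2 H:1 F:3
  CH2 → C:1 H:2
  CH3 → C:1 H:3
Element totals:
  C: 9
  H: 17
  F: 3
  O: 1
  S: 1
Molecular formula: C9H17F3OS.
Molar mass = 230.288 g/mol.
Mass from C: 9 × 12.011 = 108.099 g/mol.
%C = 108.099 / 230.288 × 100 = 46.94%.

46.94%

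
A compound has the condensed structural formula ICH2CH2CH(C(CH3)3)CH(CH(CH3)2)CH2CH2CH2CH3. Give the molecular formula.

C15H31I

Atom tally by fragment:
  ICH2 → C:1 H:2 I:1
  CH2 → C:1 H:2
  CH(C(CH3)3) → C:5 H:10
  CH(CH(CH3)2) → C:4 H:8
  CH2 → C:1 H:2
  CH2 → C:1 H:2
  CH2 → C:1 H:2
  CH3 → C:1 H:3
Element totals:
  C: 15
  H: 31
  I: 1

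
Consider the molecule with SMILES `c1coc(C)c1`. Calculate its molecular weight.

Atom tally by fragment:
  furan ring core → C:4 H:4 O:1
  (− 1 ring H displaced by substituents)
  + CH3 → C:1 H:3
Element totals:
  C: 5
  H: 6
  O: 1
Molecular formula: C5H6O.
  M = 5(12.011) + 6(1.008) + 15.999
    = 60.055 + 6.048 + 15.999 = 82.102

82.10 g/mol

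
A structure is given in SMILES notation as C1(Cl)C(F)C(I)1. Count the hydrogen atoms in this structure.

3

Atom tally by fragment:
  cyclopropane ring core → C:3 H:6
  (− 3 ring H displaced by substituents)
  + Cl → Cl:1
  + F → F:1
  + I → I:1
Element totals:
  C: 3
  H: 3
  Cl: 1
  F: 1
  I: 1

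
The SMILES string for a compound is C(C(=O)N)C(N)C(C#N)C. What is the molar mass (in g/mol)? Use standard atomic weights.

Atom tally by fragment:
  H2NOCCH2 → C:2 H:4 O:1 N:1
  CH(NH2) → C:1 H:3 N:1
  CH(CN) → C:2 H:1 N:1
  CH3 → C:1 H:3
Element totals:
  C: 6
  H: 11
  N: 3
  O: 1
Molecular formula: C6H11N3O.
  M = 6(12.011) + 11(1.008) + 3(14.007) + 15.999
    = 72.066 + 11.088 + 42.021 + 15.999 = 141.174

141.17 g/mol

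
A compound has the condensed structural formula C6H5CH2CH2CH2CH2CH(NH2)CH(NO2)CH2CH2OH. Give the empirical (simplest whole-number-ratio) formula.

C14H22N2O3

Atom tally by fragment:
  C6H5CH2 → C:7 H:7
  CH2 → C:1 H:2
  CH2 → C:1 H:2
  CH2 → C:1 H:2
  CH(NH2) → C:1 H:3 N:1
  CH(NO2) → C:1 H:1 N:1 O:2
  CH2 → C:1 H:2
  CH2OH → C:1 H:3 O:1
Element totals:
  C: 14
  H: 22
  N: 2
  O: 3
Molecular formula: C14H22N2O3.
gcd of subscripts (14, 22, 2, 3) = 1, so the empirical formula equals the molecular formula.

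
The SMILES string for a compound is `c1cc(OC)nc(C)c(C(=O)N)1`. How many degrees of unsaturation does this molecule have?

5

Atom tally by fragment:
  pyridine ring core → C:5 H:5 N:1
  (− 3 ring H displaced by substituents)
  + OCH3 → C:1 H:3 O:1
  + CH3 → C:1 H:3
  + CONH2 → C:1 H:2 O:1 N:1
Element totals:
  C: 8
  H: 10
  N: 2
  O: 2
Molecular formula: C8H10N2O2.
DoU = (2C + 2 + N − H − X) / 2 = (2·8 + 2 + 2 − 10 − 0) / 2 = 5.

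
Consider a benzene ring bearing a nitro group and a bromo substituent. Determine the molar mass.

Atom tally by fragment:
  benzene ring core → C:6 H:6
  (− 2 ring H displaced by substituents)
  + NO2 → N:1 O:2
  + Br → Br:1
Element totals:
  C: 6
  H: 4
  Br: 1
  N: 1
  O: 2
Molecular formula: C6H4BrNO2.
  M = 6(12.011) + 4(1.008) + 79.904 + 14.007 + 2(15.999)
    = 72.066 + 4.032 + 79.904 + 14.007 + 31.998 = 202.007

202.01 g/mol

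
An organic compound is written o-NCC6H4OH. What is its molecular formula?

Atom tally by fragment:
  benzene ring core → C:6 H:6
  (− 2 ring H displaced by substituents)
  + CN → C:1 N:1
  + OH → O:1 H:1
Element totals:
  C: 7
  H: 5
  N: 1
  O: 1

C7H5NO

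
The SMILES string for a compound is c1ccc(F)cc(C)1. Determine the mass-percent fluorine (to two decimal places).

17.25%

Atom tally by fragment:
  benzene ring core → C:6 H:6
  (− 2 ring H displaced by substituents)
  + F → F:1
  + CH3 → C:1 H:3
Element totals:
  C: 7
  H: 7
  F: 1
Molecular formula: C7H7F.
Molar mass = 110.131 g/mol.
Mass from F: 1 × 18.998 = 18.998 g/mol.
%F = 18.998 / 110.131 × 100 = 17.25%.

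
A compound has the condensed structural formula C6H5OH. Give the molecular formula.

C6H6O

Atom tally by fragment:
  benzene ring core → C:6 H:6
  (− 1 ring H displaced by substituents)
  + OH → O:1 H:1
Element totals:
  C: 6
  H: 6
  O: 1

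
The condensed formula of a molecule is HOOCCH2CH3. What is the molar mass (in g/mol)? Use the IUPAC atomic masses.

74.08 g/mol

Atom tally by fragment:
  HOOCCH2 → C:2 H:3 O:2
  CH3 → C:1 H:3
Element totals:
  C: 3
  H: 6
  O: 2
Molecular formula: C3H6O2.
  M = 3(12.011) + 6(1.008) + 2(15.999)
    = 36.033 + 6.048 + 31.998 = 74.079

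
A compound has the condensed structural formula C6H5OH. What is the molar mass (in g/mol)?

Atom tally by fragment:
  benzene ring core → C:6 H:6
  (− 1 ring H displaced by substituents)
  + OH → O:1 H:1
Element totals:
  C: 6
  H: 6
  O: 1
Molecular formula: C6H6O.
  M = 6(12.011) + 6(1.008) + 15.999
    = 72.066 + 6.048 + 15.999 = 94.113

94.11 g/mol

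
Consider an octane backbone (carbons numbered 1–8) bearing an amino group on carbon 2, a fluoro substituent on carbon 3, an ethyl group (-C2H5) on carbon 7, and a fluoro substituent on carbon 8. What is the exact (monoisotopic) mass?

193.1642

Atom tally by fragment:
  CH3 → C:1 H:3
  CH(NH2) → C:1 H:3 N:1
  CH(F) → C:1 H:1 F:1
  CH2 → C:1 H:2
  CH2 → C:1 H:2
  CH2 → C:1 H:2
  CH(C2H5) → C:3 H:6
  CH2F → C:1 H:2 F:1
Element totals:
  C: 10
  H: 21
  F: 2
  N: 1
Molecular formula: C10H21F2N.
  M = 10(12.0) + 21(1.007825) + 2(18.998403) + 14.003074
    = 120.000000 + 21.164325 + 37.996806 + 14.003074 = 193.164205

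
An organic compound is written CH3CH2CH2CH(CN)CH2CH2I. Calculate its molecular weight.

237.08 g/mol

Element totals:
  C: 7
  H: 12
  I: 1
  N: 1
Molecular formula: C7H12IN.
  M = 7(12.011) + 12(1.008) + 126.904 + 14.007
    = 84.077 + 12.096 + 126.904 + 14.007 = 237.084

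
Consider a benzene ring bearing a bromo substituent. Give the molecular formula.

C6H5Br

Atom tally by fragment:
  benzene ring core → C:6 H:6
  (− 1 ring H displaced by substituents)
  + Br → Br:1
Element totals:
  C: 6
  H: 5
  Br: 1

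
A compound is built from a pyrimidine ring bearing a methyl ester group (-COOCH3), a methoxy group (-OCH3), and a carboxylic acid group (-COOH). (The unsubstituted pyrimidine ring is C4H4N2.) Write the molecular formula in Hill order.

C8H8N2O5

Atom tally by fragment:
  pyrimidine ring core → C:4 H:4 N:2
  (− 3 ring H displaced by substituents)
  + COOCH3 → C:2 H:3 O:2
  + OCH3 → C:1 H:3 O:1
  + COOH → C:1 H:1 O:2
Element totals:
  C: 8
  H: 8
  N: 2
  O: 5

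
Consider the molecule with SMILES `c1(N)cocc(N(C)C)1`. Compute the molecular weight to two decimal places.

Atom tally by fragment:
  furan ring core → C:4 H:4 O:1
  (− 2 ring H displaced by substituents)
  + NH2 → N:1 H:2
  + N(CH3)2 → N:1 C:2 H:6
Element totals:
  C: 6
  H: 10
  N: 2
  O: 1
Molecular formula: C6H10N2O.
  M = 6(12.011) + 10(1.008) + 2(14.007) + 15.999
    = 72.066 + 10.080 + 28.014 + 15.999 = 126.159

126.16 g/mol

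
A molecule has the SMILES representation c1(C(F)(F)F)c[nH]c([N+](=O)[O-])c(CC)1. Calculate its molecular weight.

208.14 g/mol

Atom tally by fragment:
  pyrrole ring core → C:4 H:5 N:1
  (− 3 ring H displaced by substituents)
  + CF3 → C:1 F:3
  + NO2 → N:1 O:2
  + C2H5 → C:2 H:5
Element totals:
  C: 7
  H: 7
  F: 3
  N: 2
  O: 2
Molecular formula: C7H7F3N2O2.
  M = 7(12.011) + 7(1.008) + 3(18.998) + 2(14.007) + 2(15.999)
    = 84.077 + 7.056 + 56.994 + 28.014 + 31.998 = 208.139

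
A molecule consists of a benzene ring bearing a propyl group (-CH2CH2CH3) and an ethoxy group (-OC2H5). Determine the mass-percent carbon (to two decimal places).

80.44%

Atom tally by fragment:
  benzene ring core → C:6 H:6
  (− 2 ring H displaced by substituents)
  + CH2CH2CH3 → C:3 H:7
  + OC2H5 → C:2 H:5 O:1
Element totals:
  C: 11
  H: 16
  O: 1
Molecular formula: C11H16O.
Molar mass = 164.248 g/mol.
Mass from C: 11 × 12.011 = 132.121 g/mol.
%C = 132.121 / 164.248 × 100 = 80.44%.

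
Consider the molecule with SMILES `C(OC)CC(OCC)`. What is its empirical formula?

Atom tally by fragment:
  CH3OCH2 → C:2 H:5 O:1
  CH2 → C:1 H:2
  CH2OC2H5 → C:3 H:7 O:1
Element totals:
  C: 6
  H: 14
  O: 2
Molecular formula: C6H14O2.
gcd of subscripts = 2; dividing each by 2:
  C: 6/2 = 3
  H: 14/2 = 7
  O: 2/2 = 1

C3H7O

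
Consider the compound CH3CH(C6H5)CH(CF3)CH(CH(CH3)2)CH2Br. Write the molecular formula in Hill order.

Atom tally by fragment:
  CH3 → C:1 H:3
  CH(C6H5) → C:7 H:6
  CH(CF3) → C:2 H:1 F:3
  CH(CH(CH3)2) → C:4 H:8
  CH2Br → C:1 H:2 Br:1
Element totals:
  C: 15
  H: 20
  Br: 1
  F: 3

C15H20BrF3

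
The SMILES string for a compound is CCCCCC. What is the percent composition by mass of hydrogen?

Atom tally by fragment:
  CH3 → C:1 H:3
  CH2 → C:1 H:2
  CH2 → C:1 H:2
  CH2 → C:1 H:2
  CH2 → C:1 H:2
  CH3 → C:1 H:3
Element totals:
  C: 6
  H: 14
Molecular formula: C6H14.
Molar mass = 86.178 g/mol.
Mass from H: 14 × 1.008 = 14.112 g/mol.
%H = 14.112 / 86.178 × 100 = 16.38%.

16.38%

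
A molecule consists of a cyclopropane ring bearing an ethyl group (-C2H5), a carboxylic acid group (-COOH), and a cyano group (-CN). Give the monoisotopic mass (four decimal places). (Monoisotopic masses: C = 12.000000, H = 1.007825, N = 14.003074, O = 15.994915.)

Atom tally by fragment:
  cyclopropane ring core → C:3 H:6
  (− 3 ring H displaced by substituents)
  + C2H5 → C:2 H:5
  + COOH → C:1 H:1 O:2
  + CN → C:1 N:1
Element totals:
  C: 7
  H: 9
  N: 1
  O: 2
Molecular formula: C7H9NO2.
  M = 7(12.0) + 9(1.007825) + 14.003074 + 2(15.994915)
    = 84.000000 + 9.070425 + 14.003074 + 31.989830 = 139.063329

139.0633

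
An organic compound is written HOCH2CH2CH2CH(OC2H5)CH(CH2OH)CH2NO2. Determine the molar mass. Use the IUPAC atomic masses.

Element totals:
  C: 9
  H: 19
  N: 1
  O: 5
Molecular formula: C9H19NO5.
  M = 9(12.011) + 19(1.008) + 14.007 + 5(15.999)
    = 108.099 + 19.152 + 14.007 + 79.995 = 221.253

221.25 g/mol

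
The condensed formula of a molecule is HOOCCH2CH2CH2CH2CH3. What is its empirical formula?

C3H6O

Atom tally by fragment:
  HOOCCH2 → C:2 H:3 O:2
  CH2 → C:1 H:2
  CH2 → C:1 H:2
  CH2 → C:1 H:2
  CH3 → C:1 H:3
Element totals:
  C: 6
  H: 12
  O: 2
Molecular formula: C6H12O2.
gcd of subscripts = 2; dividing each by 2:
  C: 6/2 = 3
  H: 12/2 = 6
  O: 2/2 = 1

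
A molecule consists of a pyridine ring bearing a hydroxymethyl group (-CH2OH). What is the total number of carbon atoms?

Atom tally by fragment:
  pyridine ring core → C:5 H:5 N:1
  (− 1 ring H displaced by substituents)
  + CH2OH → C:1 H:3 O:1
Element totals:
  C: 6
  H: 7
  N: 1
  O: 1

6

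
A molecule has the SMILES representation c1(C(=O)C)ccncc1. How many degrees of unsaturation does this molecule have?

Atom tally by fragment:
  pyridine ring core → C:5 H:5 N:1
  (− 1 ring H displaced by substituents)
  + COCH3 → C:2 H:3 O:1
Element totals:
  C: 7
  H: 7
  N: 1
  O: 1
Molecular formula: C7H7NO.
DoU = (2C + 2 + N − H − X) / 2 = (2·7 + 2 + 1 − 7 − 0) / 2 = 5.

5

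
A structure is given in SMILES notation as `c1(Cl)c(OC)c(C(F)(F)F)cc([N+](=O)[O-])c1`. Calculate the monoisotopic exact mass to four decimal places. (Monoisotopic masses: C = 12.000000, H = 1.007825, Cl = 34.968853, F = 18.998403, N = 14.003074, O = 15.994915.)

254.9910

Atom tally by fragment:
  benzene ring core → C:6 H:6
  (− 4 ring H displaced by substituents)
  + Cl → Cl:1
  + OCH3 → C:1 H:3 O:1
  + CF3 → C:1 F:3
  + NO2 → N:1 O:2
Element totals:
  C: 8
  H: 5
  Cl: 1
  F: 3
  N: 1
  O: 3
Molecular formula: C8H5ClF3NO3.
  M = 8(12.0) + 5(1.007825) + 34.968853 + 3(18.998403) + 14.003074 + 3(15.994915)
    = 96.000000 + 5.039125 + 34.968853 + 56.995209 + 14.003074 + 47.984745 = 254.991006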